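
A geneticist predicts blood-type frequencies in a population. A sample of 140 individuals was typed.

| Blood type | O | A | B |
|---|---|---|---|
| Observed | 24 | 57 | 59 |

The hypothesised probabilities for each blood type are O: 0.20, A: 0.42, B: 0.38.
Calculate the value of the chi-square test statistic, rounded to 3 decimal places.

Expected counts E_i = n·p_i: 140×0.20 = 28, 140×0.42 = 58.8, 140×0.38 = 53.2.
χ² = (24−28)²/28 + (57−58.8)²/58.8 + (59−53.2)²/53.2
   = 0.5714 + 0.0551 + 0.6323
Sum = 1.259

1.259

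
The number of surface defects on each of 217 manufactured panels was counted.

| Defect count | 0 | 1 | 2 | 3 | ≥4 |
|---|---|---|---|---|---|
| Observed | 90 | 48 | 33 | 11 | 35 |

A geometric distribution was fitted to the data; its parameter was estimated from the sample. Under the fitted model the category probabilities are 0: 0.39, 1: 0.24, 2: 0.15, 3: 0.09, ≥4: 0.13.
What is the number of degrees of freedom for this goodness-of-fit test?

3

There are k = 5 categories and 1 parameter estimated from the data, so df = 5 − 1 − 1 = 3.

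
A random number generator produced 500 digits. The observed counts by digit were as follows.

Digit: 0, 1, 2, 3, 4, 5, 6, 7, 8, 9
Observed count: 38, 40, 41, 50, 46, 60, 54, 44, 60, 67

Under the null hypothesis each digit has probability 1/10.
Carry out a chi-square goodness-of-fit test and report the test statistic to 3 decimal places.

17.640

Under H₀ each category has probability 1/10, so each expected count is 500/10 = 50.
χ² = (38−50)²/50 + (40−50)²/50 + (41−50)²/50 + (50−50)²/50 + (46−50)²/50 + (60−50)²/50 + (54−50)²/50 + (44−50)²/50 + (60−50)²/50 + (67−50)²/50
   = 2.8800 + 2.0000 + 1.6200 + 0.0000 + 0.3200 + 2.0000 + 0.3200 + 0.7200 + 2.0000 + 5.7800
Sum = 17.640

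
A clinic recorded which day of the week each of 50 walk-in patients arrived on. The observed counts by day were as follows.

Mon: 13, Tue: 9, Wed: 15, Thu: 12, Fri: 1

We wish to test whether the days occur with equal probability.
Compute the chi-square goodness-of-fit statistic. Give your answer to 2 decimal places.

12.00

Under H₀ each category has probability 1/5, so each expected count is 50/5 = 10.
cat         O        E   (O−E)²/E
Mon        13       10      0.900
Tue         9       10      0.100
Wed        15       10      2.500
Thu        12       10      0.400
Fri         1       10      8.100
Sum = 12.00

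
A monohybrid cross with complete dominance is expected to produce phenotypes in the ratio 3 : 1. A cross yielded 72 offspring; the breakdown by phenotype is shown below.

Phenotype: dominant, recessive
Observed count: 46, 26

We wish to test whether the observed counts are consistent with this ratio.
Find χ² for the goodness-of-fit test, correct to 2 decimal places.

4.74

Ratio total = 4. Expected counts: 72×3/4 = 54, 72×1/4 = 18.
dominant: (46 − 54)²/54 = 64/54 = 1.185
recessive: (26 − 18)²/18 = 64/18 = 3.556
Sum = 4.74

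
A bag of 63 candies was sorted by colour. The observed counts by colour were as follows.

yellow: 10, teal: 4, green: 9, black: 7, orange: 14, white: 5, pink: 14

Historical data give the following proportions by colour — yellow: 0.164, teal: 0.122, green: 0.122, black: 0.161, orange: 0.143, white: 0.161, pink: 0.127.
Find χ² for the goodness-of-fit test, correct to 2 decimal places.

Expected counts E_i = n·p_i: 63×0.164 = 10.332, 63×0.122 = 7.686, 63×0.122 = 7.686, 63×0.161 = 10.143, 63×0.143 = 9.009, 63×0.161 = 10.143, 63×0.127 = 8.001.
yellow: (10 − 10.332)²/10.332 = 0.110224/10.332 = 0.011
teal: (4 − 7.686)²/7.686 = 13.586596/7.686 = 1.768
green: (9 − 7.686)²/7.686 = 1.726596/7.686 = 0.225
black: (7 − 10.143)²/10.143 = 9.878449/10.143 = 0.974
orange: (14 − 9.009)²/9.009 = 24.910081/9.009 = 2.765
white: (5 − 10.143)²/10.143 = 26.450449/10.143 = 2.608
pink: (14 − 8.001)²/8.001 = 35.988001/8.001 = 4.498
Sum = 12.85

12.85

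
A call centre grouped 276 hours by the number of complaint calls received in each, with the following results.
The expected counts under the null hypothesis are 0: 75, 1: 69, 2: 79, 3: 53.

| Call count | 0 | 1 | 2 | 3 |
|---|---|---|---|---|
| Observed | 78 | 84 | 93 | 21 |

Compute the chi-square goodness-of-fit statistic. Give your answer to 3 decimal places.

25.183

cat         O        E   (O−E)²/E
0          78       75     0.1200
1          84       69     3.2609
2          93       79     2.4810
3          21       53    19.3208
Sum = 25.183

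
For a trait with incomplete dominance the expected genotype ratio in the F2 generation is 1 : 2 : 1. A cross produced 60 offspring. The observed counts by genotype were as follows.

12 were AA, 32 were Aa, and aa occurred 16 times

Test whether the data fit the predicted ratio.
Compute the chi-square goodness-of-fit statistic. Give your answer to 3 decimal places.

0.800

Ratio total = 4. Expected counts: 60×1/4 = 15, 60×2/4 = 30, 60×1/4 = 15.
cat         O        E   (O−E)²/E
AA         12       15     0.6000
Aa         32       30     0.1333
aa         16       15     0.0667
Sum = 0.800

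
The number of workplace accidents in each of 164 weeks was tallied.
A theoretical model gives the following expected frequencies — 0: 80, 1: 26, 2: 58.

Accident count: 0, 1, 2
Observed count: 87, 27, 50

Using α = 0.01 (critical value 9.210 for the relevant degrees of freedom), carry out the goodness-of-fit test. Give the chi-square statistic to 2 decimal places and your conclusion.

χ² = (87−80)²/80 + (27−26)²/26 + (50−58)²/58
   = 0.613 + 0.038 + 1.103
Sum = 1.75
df = 2. Since 1.75 < 9.210, we do not reject H₀.

1.75; do not reject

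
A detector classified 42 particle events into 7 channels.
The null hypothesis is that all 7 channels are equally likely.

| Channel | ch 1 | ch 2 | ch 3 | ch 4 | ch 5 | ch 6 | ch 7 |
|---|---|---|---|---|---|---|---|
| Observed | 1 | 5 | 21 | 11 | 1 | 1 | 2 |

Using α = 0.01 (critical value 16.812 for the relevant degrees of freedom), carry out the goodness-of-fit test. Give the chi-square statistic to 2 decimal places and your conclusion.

Under H₀ each category has probability 1/7, so each expected count is 42/7 = 6.
ch 1: (1 − 6)²/6 = 25/6 = 4.167
ch 2: (5 − 6)²/6 = 1/6 = 0.167
ch 3: (21 − 6)²/6 = 225/6 = 37.500
ch 4: (11 − 6)²/6 = 25/6 = 4.167
ch 5: (1 − 6)²/6 = 25/6 = 4.167
ch 6: (1 − 6)²/6 = 25/6 = 4.167
ch 7: (2 − 6)²/6 = 16/6 = 2.667
Sum = 57.00
df = 6. Since 57.00 > 16.812, we reject H₀.

57.00; reject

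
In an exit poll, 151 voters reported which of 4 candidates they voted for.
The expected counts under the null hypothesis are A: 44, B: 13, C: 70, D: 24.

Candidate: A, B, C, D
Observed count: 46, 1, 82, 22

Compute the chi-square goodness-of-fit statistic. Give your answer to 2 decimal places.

13.39

χ² = (46−44)²/44 + (1−13)²/13 + (82−70)²/70 + (22−24)²/24
   = 0.091 + 11.077 + 2.057 + 0.167
Sum = 13.39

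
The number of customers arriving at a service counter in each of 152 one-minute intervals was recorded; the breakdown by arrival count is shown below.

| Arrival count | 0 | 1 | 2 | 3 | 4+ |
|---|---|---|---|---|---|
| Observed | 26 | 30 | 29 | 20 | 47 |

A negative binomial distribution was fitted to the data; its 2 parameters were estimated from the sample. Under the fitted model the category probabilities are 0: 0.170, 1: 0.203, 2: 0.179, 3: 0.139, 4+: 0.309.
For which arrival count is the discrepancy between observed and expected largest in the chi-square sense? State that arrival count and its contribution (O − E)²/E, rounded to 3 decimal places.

2, 0.118

Expected counts E_i = n·p_i: 152×0.170 = 25.84, 152×0.203 = 30.856, 152×0.179 = 27.208, 152×0.139 = 21.128, 152×0.309 = 46.968.
χ² = (26−25.84)²/25.84 + (30−30.856)²/30.856 + (29−27.208)²/27.208 + (20−21.128)²/21.128 + (47−46.968)²/46.968
   = 0.0010 + 0.0237 + 0.1180 + 0.0602 + 0.0000
The largest term is for 2: 0.118.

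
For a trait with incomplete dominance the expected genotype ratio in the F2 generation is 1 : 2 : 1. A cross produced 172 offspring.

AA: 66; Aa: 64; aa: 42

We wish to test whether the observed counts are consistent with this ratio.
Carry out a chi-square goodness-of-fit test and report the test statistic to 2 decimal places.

17.95

Ratio total = 4. Expected counts: 172×1/4 = 43, 172×2/4 = 86, 172×1/4 = 43.
cat         O        E   (O−E)²/E
AA         66       43     12.302
Aa         64       86      5.628
aa         42       43      0.023
Sum = 17.95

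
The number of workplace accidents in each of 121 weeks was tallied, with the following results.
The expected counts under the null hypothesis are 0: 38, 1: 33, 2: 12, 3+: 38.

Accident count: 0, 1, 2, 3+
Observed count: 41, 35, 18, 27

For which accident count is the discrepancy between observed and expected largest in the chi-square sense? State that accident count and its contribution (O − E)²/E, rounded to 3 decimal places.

3+, 3.184

cat         O        E   (O−E)²/E
0          41       38     0.2368
1          35       33     0.1212
2          18       12     3.0000
3+         27       38     3.1842
The largest term is for 3+: 3.184.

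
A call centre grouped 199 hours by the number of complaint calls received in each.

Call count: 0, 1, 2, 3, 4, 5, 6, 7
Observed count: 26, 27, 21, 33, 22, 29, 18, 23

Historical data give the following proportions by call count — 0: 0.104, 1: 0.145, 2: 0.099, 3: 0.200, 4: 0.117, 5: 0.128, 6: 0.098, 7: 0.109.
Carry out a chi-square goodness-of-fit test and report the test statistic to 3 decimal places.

3.480

Expected counts E_i = n·p_i: 199×0.104 = 20.696, 199×0.145 = 28.855, 199×0.099 = 19.701, 199×0.200 = 39.8, 199×0.117 = 23.283, 199×0.128 = 25.472, 199×0.098 = 19.502, 199×0.109 = 21.691.
0: (26 − 20.696)²/20.696 = 28.132416/20.696 = 1.3593
1: (27 − 28.855)²/28.855 = 3.441025/28.855 = 0.1193
2: (21 − 19.701)²/19.701 = 1.687401/19.701 = 0.0857
3: (33 − 39.8)²/39.8 = 46.24/39.8 = 1.1618
4: (22 − 23.283)²/23.283 = 1.646089/23.283 = 0.0707
5: (29 − 25.472)²/25.472 = 12.446784/25.472 = 0.4886
6: (18 − 19.502)²/19.502 = 2.256004/19.502 = 0.1157
7: (23 − 21.691)²/21.691 = 1.713481/21.691 = 0.0790
Sum = 3.480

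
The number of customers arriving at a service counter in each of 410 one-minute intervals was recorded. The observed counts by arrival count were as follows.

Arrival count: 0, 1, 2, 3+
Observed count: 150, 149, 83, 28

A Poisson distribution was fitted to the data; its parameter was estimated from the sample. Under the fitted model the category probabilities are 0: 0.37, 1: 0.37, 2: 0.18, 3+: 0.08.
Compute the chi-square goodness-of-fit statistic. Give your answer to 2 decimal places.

Expected counts E_i = n·p_i: 410×0.37 = 151.7, 410×0.37 = 151.7, 410×0.18 = 73.8, 410×0.08 = 32.8.
cat         O        E   (O−E)²/E
0         150    151.7      0.019
1         149    151.7      0.048
2          83     73.8      1.147
3+         28     32.8      0.702
Sum = 1.92

1.92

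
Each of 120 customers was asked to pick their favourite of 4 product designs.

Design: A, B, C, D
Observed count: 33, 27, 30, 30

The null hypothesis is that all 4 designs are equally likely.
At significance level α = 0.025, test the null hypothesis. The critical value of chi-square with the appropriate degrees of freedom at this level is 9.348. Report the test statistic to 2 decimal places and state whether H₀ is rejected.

0.60; do not reject

Expected count for each of the 4 categories: 120/4 = 30.
cat         O        E   (O−E)²/E
A          33       30      0.300
B          27       30      0.300
C          30       30      0.000
D          30       30      0.000
Sum = 0.60
df = 3. Since 0.60 < 9.348, we do not reject H₀.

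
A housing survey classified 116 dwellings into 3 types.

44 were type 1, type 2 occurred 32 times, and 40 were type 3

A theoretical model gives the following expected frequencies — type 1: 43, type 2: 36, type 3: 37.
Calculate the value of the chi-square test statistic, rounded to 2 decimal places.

χ² = (44−43)²/43 + (32−36)²/36 + (40−37)²/37
   = 0.023 + 0.444 + 0.243
Sum = 0.71

0.71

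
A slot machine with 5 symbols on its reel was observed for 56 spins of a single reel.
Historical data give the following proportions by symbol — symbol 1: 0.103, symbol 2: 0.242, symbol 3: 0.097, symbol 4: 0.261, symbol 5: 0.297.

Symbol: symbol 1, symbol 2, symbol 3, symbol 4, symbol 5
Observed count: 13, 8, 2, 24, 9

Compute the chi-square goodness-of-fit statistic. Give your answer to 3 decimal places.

Expected counts E_i = n·p_i: 56×0.103 = 5.768, 56×0.242 = 13.552, 56×0.097 = 5.432, 56×0.261 = 14.616, 56×0.297 = 16.632.
χ² = (13−5.768)²/5.768 + (8−13.552)²/13.552 + (2−5.432)²/5.432 + (24−14.616)²/14.616 + (9−16.632)²/16.632
   = 9.0676 + 2.2746 + 2.1684 + 6.0249 + 3.5021
Sum = 23.038

23.038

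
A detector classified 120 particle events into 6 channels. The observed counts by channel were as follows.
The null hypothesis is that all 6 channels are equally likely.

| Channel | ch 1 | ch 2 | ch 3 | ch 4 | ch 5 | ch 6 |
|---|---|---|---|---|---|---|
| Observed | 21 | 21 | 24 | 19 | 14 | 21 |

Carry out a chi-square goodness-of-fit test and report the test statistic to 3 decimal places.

Under H₀ each category has probability 1/6, so each expected count is 120/6 = 20.
χ² = (21−20)²/20 + (21−20)²/20 + (24−20)²/20 + (19−20)²/20 + (14−20)²/20 + (21−20)²/20
   = 0.0500 + 0.0500 + 0.8000 + 0.0500 + 1.8000 + 0.0500
Sum = 2.800

2.800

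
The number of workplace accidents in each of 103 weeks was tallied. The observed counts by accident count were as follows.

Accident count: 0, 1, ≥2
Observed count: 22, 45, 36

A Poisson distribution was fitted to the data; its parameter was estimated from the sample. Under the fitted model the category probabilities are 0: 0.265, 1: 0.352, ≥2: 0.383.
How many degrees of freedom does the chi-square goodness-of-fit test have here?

1

There are k = 3 categories and 1 parameter estimated from the data, so df = 3 − 1 − 1 = 1.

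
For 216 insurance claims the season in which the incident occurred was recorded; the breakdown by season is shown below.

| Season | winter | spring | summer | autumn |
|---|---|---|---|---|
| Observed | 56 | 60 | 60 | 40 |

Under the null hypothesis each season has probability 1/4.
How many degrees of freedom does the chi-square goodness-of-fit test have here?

3

There are k = 4 categories and no parameters were estimated from the data, so df = 4 − 1 = 3.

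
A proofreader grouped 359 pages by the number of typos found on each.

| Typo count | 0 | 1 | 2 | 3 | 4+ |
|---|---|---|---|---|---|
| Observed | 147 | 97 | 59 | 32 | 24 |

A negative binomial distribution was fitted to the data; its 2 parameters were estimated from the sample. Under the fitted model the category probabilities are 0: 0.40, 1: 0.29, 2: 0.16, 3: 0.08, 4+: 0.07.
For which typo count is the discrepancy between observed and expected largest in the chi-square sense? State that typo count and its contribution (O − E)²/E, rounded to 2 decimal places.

Expected counts E_i = n·p_i: 359×0.40 = 143.6, 359×0.29 = 104.11, 359×0.16 = 57.44, 359×0.08 = 28.72, 359×0.07 = 25.13.
cat         O        E   (O−E)²/E
0         147    143.6      0.081
1          97   104.11      0.486
2          59    57.44      0.042
3          32    28.72      0.375
4+         24    25.13      0.051
The largest term is for 1: 0.49.

1, 0.49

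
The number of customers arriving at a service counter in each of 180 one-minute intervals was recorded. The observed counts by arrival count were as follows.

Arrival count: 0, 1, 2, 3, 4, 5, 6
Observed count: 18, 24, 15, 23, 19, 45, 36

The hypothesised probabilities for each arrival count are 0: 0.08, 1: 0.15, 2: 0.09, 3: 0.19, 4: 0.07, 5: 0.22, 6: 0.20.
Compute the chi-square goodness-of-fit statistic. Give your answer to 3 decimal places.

Expected counts E_i = n·p_i: 180×0.08 = 14.4, 180×0.15 = 27, 180×0.09 = 16.2, 180×0.19 = 34.2, 180×0.07 = 12.6, 180×0.22 = 39.6, 180×0.20 = 36.
cat         O        E   (O−E)²/E
0          18     14.4     0.9000
1          24       27     0.3333
2          15     16.2     0.0889
3          23     34.2     3.6678
4          19     12.6     3.2508
5          45     39.6     0.7364
6          36       36     0.0000
Sum = 8.977

8.977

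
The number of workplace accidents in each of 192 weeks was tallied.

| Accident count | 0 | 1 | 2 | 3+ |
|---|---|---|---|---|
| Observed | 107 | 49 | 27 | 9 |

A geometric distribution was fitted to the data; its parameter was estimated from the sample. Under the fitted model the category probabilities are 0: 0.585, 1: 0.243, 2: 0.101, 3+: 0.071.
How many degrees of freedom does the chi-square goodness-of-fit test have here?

2

There are k = 4 categories and 1 parameter estimated from the data, so df = 4 − 1 − 1 = 2.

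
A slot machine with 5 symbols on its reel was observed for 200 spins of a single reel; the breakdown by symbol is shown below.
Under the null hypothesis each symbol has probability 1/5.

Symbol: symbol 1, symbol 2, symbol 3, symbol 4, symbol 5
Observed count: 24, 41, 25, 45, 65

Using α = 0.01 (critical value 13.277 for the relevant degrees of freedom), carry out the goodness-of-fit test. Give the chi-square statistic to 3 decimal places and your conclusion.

Expected count for each of the 5 categories: 200/5 = 40.
χ² = (24−40)²/40 + (41−40)²/40 + (25−40)²/40 + (45−40)²/40 + (65−40)²/40
   = 6.4000 + 0.0250 + 5.6250 + 0.6250 + 15.6250
Sum = 28.300
df = 4. Since 28.300 > 13.277, we reject H₀.

28.300; reject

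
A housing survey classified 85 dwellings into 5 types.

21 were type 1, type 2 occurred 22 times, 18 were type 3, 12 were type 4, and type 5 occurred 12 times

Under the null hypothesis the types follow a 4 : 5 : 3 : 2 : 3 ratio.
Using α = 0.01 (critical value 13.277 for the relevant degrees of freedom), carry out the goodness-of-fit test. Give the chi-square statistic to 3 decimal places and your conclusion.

Ratio total = 17. Expected counts: 85×4/17 = 20, 85×5/17 = 25, 85×3/17 = 15, 85×2/17 = 10, 85×3/17 = 15.
χ² = (21−20)²/20 + (22−25)²/25 + (18−15)²/15 + (12−10)²/10 + (12−15)²/15
   = 0.0500 + 0.3600 + 0.6000 + 0.4000 + 0.6000
Sum = 2.010
df = 4. Since 2.010 < 13.277, we do not reject H₀.

2.010; do not reject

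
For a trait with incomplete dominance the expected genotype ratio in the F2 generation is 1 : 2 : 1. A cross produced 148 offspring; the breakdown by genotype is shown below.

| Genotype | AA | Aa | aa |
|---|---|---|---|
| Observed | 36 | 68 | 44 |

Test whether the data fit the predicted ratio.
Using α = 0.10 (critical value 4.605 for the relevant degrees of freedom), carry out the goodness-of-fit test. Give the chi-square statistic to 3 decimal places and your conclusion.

Ratio total = 4. Expected counts: 148×1/4 = 37, 148×2/4 = 74, 148×1/4 = 37.
AA: (36 − 37)²/37 = 1/37 = 0.0270
Aa: (68 − 74)²/74 = 36/74 = 0.4865
aa: (44 − 37)²/37 = 49/37 = 1.3243
Sum = 1.838
df = 2. Since 1.838 < 4.605, we do not reject H₀.

1.838; do not reject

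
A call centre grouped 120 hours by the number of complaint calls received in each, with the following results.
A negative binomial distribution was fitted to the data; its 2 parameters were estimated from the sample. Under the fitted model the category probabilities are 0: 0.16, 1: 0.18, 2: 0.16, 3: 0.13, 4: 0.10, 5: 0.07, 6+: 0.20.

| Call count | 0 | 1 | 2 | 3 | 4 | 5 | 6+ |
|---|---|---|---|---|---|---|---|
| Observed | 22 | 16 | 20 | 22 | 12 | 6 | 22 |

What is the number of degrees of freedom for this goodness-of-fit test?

4

There are k = 7 categories and 2 parameters estimated from the data, so df = 7 − 1 − 2 = 4.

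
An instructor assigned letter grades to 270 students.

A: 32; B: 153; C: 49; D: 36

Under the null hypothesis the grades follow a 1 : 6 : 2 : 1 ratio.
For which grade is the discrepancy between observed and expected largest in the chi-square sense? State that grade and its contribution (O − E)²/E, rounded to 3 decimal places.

D, 3.000

Ratio total = 10. Expected counts: 270×1/10 = 27, 270×6/10 = 162, 270×2/10 = 54, 270×1/10 = 27.
A: (32 − 27)²/27 = 25/27 = 0.9259
B: (153 − 162)²/162 = 81/162 = 0.5000
C: (49 − 54)²/54 = 25/54 = 0.4630
D: (36 − 27)²/27 = 81/27 = 3.0000
The largest term is for D: 3.000.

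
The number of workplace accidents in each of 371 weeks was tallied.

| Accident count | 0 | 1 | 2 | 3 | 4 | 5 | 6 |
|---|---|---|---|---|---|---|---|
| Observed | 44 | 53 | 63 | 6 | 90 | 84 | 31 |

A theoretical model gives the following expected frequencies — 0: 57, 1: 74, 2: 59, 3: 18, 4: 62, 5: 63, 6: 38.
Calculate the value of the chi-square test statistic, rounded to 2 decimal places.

38.13

χ² = (44−57)²/57 + (53−74)²/74 + (63−59)²/59 + (6−18)²/18 + (90−62)²/62 + (84−63)²/63 + (31−38)²/38
   = 2.965 + 5.959 + 0.271 + 8.000 + 12.645 + 7.000 + 1.289
Sum = 38.13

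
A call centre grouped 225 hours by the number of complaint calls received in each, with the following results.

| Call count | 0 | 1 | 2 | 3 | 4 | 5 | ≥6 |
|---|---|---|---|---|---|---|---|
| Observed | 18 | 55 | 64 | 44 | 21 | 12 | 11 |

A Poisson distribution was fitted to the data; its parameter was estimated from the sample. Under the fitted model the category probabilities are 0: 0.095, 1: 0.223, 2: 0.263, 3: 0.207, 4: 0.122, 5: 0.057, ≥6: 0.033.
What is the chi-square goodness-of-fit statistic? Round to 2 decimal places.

4.82

Expected counts E_i = n·p_i: 225×0.095 = 21.375, 225×0.223 = 50.175, 225×0.263 = 59.175, 225×0.207 = 46.575, 225×0.122 = 27.45, 225×0.057 = 12.825, 225×0.033 = 7.425.
cat         O        E   (O−E)²/E
0          18   21.375      0.533
1          55   50.175      0.464
2          64   59.175      0.393
3          44   46.575      0.142
4          21    27.45      1.516
5          12   12.825      0.053
≥6         11    7.425      1.721
Sum = 4.82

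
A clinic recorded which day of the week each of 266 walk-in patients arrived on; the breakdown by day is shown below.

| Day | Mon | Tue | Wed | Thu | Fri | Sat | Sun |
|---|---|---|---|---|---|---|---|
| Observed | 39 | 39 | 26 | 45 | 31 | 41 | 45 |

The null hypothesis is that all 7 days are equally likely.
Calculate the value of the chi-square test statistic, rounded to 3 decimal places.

Expected count for each of the 7 categories: 266/7 = 38.
χ² = (39−38)²/38 + (39−38)²/38 + (26−38)²/38 + (45−38)²/38 + (31−38)²/38 + (41−38)²/38 + (45−38)²/38
   = 0.0263 + 0.0263 + 3.7895 + 1.2895 + 1.2895 + 0.2368 + 1.2895
Sum = 7.947

7.947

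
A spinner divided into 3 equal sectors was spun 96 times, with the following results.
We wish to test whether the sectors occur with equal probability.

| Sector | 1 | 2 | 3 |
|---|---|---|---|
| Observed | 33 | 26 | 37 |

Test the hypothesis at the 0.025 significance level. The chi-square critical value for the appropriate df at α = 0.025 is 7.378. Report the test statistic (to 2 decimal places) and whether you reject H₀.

1.94; do not reject

Expected count for each of the 3 categories: 96/3 = 32.
χ² = (33−32)²/32 + (26−32)²/32 + (37−32)²/32
   = 0.031 + 1.125 + 0.781
Sum = 1.94
df = 2. Since 1.94 < 7.378, we do not reject H₀.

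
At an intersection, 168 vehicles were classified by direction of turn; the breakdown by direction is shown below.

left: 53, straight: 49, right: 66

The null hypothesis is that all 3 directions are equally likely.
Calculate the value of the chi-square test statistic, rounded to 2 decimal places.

2.82

Expected count for each of the 3 categories: 168/3 = 56.
left: (53 − 56)²/56 = 9/56 = 0.161
straight: (49 − 56)²/56 = 49/56 = 0.875
right: (66 − 56)²/56 = 100/56 = 1.786
Sum = 2.82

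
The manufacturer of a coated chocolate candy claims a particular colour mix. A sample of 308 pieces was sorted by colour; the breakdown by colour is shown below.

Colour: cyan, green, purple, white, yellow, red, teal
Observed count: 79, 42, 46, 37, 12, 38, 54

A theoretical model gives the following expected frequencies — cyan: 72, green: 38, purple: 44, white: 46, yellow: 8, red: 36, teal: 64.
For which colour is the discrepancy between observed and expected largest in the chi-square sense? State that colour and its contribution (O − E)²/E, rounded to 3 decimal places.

χ² = (79−72)²/72 + (42−38)²/38 + (46−44)²/44 + (37−46)²/46 + (12−8)²/8 + (38−36)²/36 + (54−64)²/64
   = 0.6806 + 0.4211 + 0.0909 + 1.7609 + 2.0000 + 0.1111 + 1.5625
The largest term is for yellow: 2.000.

yellow, 2.000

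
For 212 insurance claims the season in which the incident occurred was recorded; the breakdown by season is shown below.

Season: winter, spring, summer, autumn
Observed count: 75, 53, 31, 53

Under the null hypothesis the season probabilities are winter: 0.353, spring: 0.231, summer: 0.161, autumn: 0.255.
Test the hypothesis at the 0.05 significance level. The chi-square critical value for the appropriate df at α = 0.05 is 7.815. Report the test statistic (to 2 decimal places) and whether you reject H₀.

0.64; do not reject

Expected counts E_i = n·p_i: 212×0.353 = 74.836, 212×0.231 = 48.972, 212×0.161 = 34.132, 212×0.255 = 54.06.
χ² = (75−74.836)²/74.836 + (53−48.972)²/48.972 + (31−34.132)²/34.132 + (53−54.06)²/54.06
   = 0.000 + 0.331 + 0.287 + 0.021
Sum = 0.64
df = 3. Since 0.64 < 7.815, we do not reject H₀.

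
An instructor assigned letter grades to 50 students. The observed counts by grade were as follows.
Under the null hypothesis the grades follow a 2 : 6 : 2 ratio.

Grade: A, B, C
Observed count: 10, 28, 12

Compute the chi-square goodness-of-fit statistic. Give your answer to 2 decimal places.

Ratio total = 10. Expected counts: 50×2/10 = 10, 50×6/10 = 30, 50×2/10 = 10.
cat         O        E   (O−E)²/E
A          10       10      0.000
B          28       30      0.133
C          12       10      0.400
Sum = 0.53

0.53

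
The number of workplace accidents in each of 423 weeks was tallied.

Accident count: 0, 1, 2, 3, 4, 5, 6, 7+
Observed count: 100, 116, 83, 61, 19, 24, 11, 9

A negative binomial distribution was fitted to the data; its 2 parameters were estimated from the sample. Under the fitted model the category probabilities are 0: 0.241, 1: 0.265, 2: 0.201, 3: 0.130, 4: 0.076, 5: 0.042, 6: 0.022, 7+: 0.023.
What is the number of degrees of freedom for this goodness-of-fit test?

5

There are k = 8 categories and 2 parameters estimated from the data, so df = 8 − 1 − 2 = 5.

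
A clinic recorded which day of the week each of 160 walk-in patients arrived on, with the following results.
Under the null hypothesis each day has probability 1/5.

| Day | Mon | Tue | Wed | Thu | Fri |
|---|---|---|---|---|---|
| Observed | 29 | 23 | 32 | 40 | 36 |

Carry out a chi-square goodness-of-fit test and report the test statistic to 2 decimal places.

Under H₀ each category has probability 1/5, so each expected count is 160/5 = 32.
Mon: (29 − 32)²/32 = 9/32 = 0.281
Tue: (23 − 32)²/32 = 81/32 = 2.531
Wed: (32 − 32)²/32 = 0/32 = 0.000
Thu: (40 − 32)²/32 = 64/32 = 2.000
Fri: (36 − 32)²/32 = 16/32 = 0.500
Sum = 5.31

5.31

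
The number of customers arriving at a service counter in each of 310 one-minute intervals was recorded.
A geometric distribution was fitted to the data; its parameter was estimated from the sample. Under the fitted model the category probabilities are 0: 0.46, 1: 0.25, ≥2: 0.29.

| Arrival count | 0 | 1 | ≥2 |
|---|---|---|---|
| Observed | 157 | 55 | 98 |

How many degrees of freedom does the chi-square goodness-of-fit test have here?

There are k = 3 categories and 1 parameter estimated from the data, so df = 3 − 1 − 1 = 1.

1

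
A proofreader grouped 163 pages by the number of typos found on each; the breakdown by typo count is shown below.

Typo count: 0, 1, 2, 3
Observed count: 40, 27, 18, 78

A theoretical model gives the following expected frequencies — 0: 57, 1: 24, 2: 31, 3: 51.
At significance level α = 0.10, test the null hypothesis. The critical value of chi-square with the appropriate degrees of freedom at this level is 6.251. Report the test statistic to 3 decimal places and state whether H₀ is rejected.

χ² = (40−57)²/57 + (27−24)²/24 + (18−31)²/31 + (78−51)²/51
   = 5.0702 + 0.3750 + 5.4516 + 14.2941
Sum = 25.191
df = 3. Since 25.191 > 6.251, we reject H₀.

25.191; reject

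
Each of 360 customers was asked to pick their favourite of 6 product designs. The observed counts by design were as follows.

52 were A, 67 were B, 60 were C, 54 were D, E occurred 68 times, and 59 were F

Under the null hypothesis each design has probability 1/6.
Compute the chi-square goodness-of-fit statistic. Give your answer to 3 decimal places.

Expected count for each of the 6 categories: 360/6 = 60.
A: (52 − 60)²/60 = 64/60 = 1.0667
B: (67 − 60)²/60 = 49/60 = 0.8167
C: (60 − 60)²/60 = 0/60 = 0.0000
D: (54 − 60)²/60 = 36/60 = 0.6000
E: (68 − 60)²/60 = 64/60 = 1.0667
F: (59 − 60)²/60 = 1/60 = 0.0167
Sum = 3.567

3.567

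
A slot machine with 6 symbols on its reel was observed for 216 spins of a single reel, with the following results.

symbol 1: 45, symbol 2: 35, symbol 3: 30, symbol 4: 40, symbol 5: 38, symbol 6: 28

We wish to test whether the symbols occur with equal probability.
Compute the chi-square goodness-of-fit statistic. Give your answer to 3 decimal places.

Under H₀ each category has probability 1/6, so each expected count is 216/6 = 36.
symbol 1: (45 − 36)²/36 = 81/36 = 2.2500
symbol 2: (35 − 36)²/36 = 1/36 = 0.0278
symbol 3: (30 − 36)²/36 = 36/36 = 1.0000
symbol 4: (40 − 36)²/36 = 16/36 = 0.4444
symbol 5: (38 − 36)²/36 = 4/36 = 0.1111
symbol 6: (28 − 36)²/36 = 64/36 = 1.7778
Sum = 5.611

5.611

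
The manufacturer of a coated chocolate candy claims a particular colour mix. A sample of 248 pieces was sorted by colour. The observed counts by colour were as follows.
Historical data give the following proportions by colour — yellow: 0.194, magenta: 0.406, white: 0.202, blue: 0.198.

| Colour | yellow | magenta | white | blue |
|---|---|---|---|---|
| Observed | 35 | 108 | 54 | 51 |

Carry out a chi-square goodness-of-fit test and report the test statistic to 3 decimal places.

4.482

Expected counts E_i = n·p_i: 248×0.194 = 48.112, 248×0.406 = 100.688, 248×0.202 = 50.096, 248×0.198 = 49.104.
cat          O        E   (O−E)²/E
yellow      35   48.112     3.5734
magenta    108  100.688     0.5310
white       54   50.096     0.3042
blue        51   49.104     0.0732
Sum = 4.482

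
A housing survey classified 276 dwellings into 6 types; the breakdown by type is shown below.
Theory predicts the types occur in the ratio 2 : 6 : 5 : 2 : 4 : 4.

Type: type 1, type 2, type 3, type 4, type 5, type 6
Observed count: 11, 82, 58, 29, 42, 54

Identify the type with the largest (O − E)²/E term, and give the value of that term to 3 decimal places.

type 1, 7.042

Ratio total = 23. Expected counts: 276×2/23 = 24, 276×6/23 = 72, 276×5/23 = 60, 276×2/23 = 24, 276×4/23 = 48, 276×4/23 = 48.
cat         O        E   (O−E)²/E
type 1     11       24     7.0417
type 2     82       72     1.3889
type 3     58       60     0.0667
type 4     29       24     1.0417
type 5     42       48     0.7500
type 6     54       48     0.7500
The largest term is for type 1: 7.042.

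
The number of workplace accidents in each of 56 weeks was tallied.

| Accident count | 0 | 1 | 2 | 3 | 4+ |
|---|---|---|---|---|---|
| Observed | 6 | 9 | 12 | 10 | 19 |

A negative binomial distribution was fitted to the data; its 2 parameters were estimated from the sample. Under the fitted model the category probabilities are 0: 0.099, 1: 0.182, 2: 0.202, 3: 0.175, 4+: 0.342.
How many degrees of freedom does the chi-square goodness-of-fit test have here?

2

There are k = 5 categories and 2 parameters estimated from the data, so df = 5 − 1 − 2 = 2.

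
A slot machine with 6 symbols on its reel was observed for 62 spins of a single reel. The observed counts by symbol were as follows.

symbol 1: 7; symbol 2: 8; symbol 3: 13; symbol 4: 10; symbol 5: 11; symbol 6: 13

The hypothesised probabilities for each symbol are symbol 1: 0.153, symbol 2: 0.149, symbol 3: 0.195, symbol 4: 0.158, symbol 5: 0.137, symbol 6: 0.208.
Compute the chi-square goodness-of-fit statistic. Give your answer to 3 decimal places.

Expected counts E_i = n·p_i: 62×0.153 = 9.486, 62×0.149 = 9.238, 62×0.195 = 12.09, 62×0.158 = 9.796, 62×0.137 = 8.494, 62×0.208 = 12.896.
symbol 1: (7 − 9.486)²/9.486 = 6.180196/9.486 = 0.6515
symbol 2: (8 − 9.238)²/9.238 = 1.532644/9.238 = 0.1659
symbol 3: (13 − 12.09)²/12.09 = 0.8281/12.09 = 0.0685
symbol 4: (10 − 9.796)²/9.796 = 0.041616/9.796 = 0.0042
symbol 5: (11 − 8.494)²/8.494 = 6.280036/8.494 = 0.7393
symbol 6: (13 − 12.896)²/12.896 = 0.010816/12.896 = 0.0008
Sum = 1.630

1.630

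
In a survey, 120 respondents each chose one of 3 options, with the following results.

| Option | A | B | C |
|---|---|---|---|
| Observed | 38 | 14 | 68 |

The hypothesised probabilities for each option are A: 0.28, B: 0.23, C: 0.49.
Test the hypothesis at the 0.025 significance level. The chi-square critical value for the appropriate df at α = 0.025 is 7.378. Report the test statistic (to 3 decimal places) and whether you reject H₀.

8.717; reject

Expected counts E_i = n·p_i: 120×0.28 = 33.6, 120×0.23 = 27.6, 120×0.49 = 58.8.
cat         O        E   (O−E)²/E
A          38     33.6     0.5762
B          14     27.6     6.7014
C          68     58.8     1.4395
Sum = 8.717
df = 2. Since 8.717 > 7.378, we reject H₀.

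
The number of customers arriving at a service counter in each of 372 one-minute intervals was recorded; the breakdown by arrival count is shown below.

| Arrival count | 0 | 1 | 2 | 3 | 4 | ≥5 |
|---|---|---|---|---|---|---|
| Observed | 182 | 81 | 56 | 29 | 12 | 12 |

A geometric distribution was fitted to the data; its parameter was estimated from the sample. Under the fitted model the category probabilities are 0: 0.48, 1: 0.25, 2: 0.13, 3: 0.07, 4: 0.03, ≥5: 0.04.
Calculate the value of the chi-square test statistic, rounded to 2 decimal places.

3.78

Expected counts E_i = n·p_i: 372×0.48 = 178.56, 372×0.25 = 93, 372×0.13 = 48.36, 372×0.07 = 26.04, 372×0.03 = 11.16, 372×0.04 = 14.88.
χ² = (182−178.56)²/178.56 + (81−93)²/93 + (56−48.36)²/48.36 + (29−26.04)²/26.04 + (12−11.16)²/11.16 + (12−14.88)²/14.88
   = 0.066 + 1.548 + 1.207 + 0.336 + 0.063 + 0.557
Sum = 3.78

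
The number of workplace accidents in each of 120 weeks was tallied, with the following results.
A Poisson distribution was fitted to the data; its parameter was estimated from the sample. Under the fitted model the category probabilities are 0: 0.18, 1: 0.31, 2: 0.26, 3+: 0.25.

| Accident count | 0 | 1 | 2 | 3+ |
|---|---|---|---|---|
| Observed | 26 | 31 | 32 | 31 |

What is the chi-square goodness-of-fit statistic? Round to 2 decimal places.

Expected counts E_i = n·p_i: 120×0.18 = 21.6, 120×0.31 = 37.2, 120×0.26 = 31.2, 120×0.25 = 30.
cat         O        E   (O−E)²/E
0          26     21.6      0.896
1          31     37.2      1.033
2          32     31.2      0.021
3+         31       30      0.033
Sum = 1.98

1.98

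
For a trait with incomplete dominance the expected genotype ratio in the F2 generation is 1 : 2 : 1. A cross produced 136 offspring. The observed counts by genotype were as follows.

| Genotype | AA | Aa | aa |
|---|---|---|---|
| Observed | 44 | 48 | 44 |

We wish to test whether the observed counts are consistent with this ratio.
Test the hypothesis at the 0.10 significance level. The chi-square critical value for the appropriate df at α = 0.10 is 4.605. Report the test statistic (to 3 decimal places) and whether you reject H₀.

Ratio total = 4. Expected counts: 136×1/4 = 34, 136×2/4 = 68, 136×1/4 = 34.
AA: (44 − 34)²/34 = 100/34 = 2.9412
Aa: (48 − 68)²/68 = 400/68 = 5.8824
aa: (44 − 34)²/34 = 100/34 = 2.9412
Sum = 11.765
df = 2. Since 11.765 > 4.605, we reject H₀.

11.765; reject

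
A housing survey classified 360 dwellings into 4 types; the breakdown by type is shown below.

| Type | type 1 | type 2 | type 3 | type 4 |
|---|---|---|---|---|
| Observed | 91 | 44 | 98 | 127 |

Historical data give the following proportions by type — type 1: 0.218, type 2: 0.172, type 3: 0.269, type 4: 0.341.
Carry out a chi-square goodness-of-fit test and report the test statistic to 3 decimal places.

Expected counts E_i = n·p_i: 360×0.218 = 78.48, 360×0.172 = 61.92, 360×0.269 = 96.84, 360×0.341 = 122.76.
cat         O        E   (O−E)²/E
type 1     91    78.48     1.9973
type 2     44    61.92     5.1861
type 3     98    96.84     0.0139
type 4    127   122.76     0.1464
Sum = 7.344

7.344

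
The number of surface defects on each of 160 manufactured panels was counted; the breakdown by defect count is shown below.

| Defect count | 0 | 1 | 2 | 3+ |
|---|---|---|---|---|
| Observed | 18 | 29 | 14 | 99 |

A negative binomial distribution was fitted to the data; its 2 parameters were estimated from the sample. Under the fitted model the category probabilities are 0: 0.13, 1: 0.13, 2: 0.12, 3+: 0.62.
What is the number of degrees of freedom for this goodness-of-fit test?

There are k = 4 categories and 2 parameters estimated from the data, so df = 4 − 1 − 2 = 1.

1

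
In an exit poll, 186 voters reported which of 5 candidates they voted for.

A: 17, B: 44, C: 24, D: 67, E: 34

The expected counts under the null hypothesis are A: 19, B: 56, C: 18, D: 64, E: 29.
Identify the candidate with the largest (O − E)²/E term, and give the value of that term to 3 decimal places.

χ² = (17−19)²/19 + (44−56)²/56 + (24−18)²/18 + (67−64)²/64 + (34−29)²/29
   = 0.2105 + 2.5714 + 2.0000 + 0.1406 + 0.8621
The largest term is for B: 2.571.

B, 2.571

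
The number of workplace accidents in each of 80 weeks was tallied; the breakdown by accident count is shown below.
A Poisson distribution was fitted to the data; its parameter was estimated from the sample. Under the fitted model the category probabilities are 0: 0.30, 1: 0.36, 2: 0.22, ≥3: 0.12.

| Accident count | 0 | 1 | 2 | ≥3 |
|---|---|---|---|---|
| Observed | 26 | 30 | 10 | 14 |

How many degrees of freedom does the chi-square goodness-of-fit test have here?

2

There are k = 4 categories and 1 parameter estimated from the data, so df = 4 − 1 − 1 = 2.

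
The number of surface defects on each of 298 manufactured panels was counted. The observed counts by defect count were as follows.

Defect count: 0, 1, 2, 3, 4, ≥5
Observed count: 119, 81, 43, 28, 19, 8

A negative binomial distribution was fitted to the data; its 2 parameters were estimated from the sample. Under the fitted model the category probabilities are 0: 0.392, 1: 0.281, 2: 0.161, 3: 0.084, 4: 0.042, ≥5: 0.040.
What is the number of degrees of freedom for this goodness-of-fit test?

There are k = 6 categories and 2 parameters estimated from the data, so df = 6 − 1 − 2 = 3.

3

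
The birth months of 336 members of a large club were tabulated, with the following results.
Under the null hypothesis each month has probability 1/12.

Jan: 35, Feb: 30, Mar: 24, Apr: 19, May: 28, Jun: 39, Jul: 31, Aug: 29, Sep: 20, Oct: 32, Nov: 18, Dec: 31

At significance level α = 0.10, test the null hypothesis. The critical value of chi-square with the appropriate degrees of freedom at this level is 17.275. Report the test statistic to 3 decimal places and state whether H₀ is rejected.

Expected count for each of the 12 categories: 336/12 = 28.
cat         O        E   (O−E)²/E
Jan        35       28     1.7500
Feb        30       28     0.1429
Mar        24       28     0.5714
Apr        19       28     2.8929
May        28       28     0.0000
Jun        39       28     4.3214
Jul        31       28     0.3214
Aug        29       28     0.0357
Sep        20       28     2.2857
Oct        32       28     0.5714
Nov        18       28     3.5714
Dec        31       28     0.3214
Sum = 16.786
df = 11. Since 16.786 < 17.275, we do not reject H₀.

16.786; do not reject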